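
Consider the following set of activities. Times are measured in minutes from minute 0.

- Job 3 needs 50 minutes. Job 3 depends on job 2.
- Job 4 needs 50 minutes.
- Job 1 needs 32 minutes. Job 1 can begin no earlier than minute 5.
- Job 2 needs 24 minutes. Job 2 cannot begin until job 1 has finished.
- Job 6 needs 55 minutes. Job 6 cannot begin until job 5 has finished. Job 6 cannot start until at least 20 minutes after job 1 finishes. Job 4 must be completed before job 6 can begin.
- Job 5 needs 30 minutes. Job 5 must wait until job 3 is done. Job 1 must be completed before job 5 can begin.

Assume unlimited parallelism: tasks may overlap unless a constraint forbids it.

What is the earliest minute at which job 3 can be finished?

111

Job 1 waits on its own release at minute 5, so it starts at minute 5 and finishes at 5 + 32 = minute 37.
Job 2 cannot begin until job 1 (finishes minute 37). It runs from minute 37 to 37 + 24 = minute 61.
Job 3 waits on job 2 (finishes minute 61), so it starts at minute 61 and finishes at 61 + 50 = minute 111.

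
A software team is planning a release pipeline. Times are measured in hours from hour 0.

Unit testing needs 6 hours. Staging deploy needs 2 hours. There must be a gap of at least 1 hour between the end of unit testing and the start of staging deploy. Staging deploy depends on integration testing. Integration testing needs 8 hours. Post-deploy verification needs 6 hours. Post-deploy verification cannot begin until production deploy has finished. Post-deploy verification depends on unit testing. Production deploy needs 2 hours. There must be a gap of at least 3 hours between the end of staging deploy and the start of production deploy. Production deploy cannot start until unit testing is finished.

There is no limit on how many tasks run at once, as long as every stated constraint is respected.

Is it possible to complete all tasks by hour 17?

No

Integration testing can start immediately at hour 0; it finishes at hour 8.
Unit testing has no prerequisites, so it starts at hour 0 and finishes at hour 6.
For staging deploy: unit testing (finishes hour 6, plus 1-hour gap → hour 7); integration testing (finishes hour 8). Taking the maximum gives a start of hour 8, and it finishes at 8 + 2 = hour 10.
Production deploy needs all of staging deploy (finishes hour 10, plus 3-hour gap → hour 13); unit testing (finishes hour 6). That puts its earliest start at hour 13; it finishes at 13 + 2 = hour 15.
Post-deploy verification has to wait for production deploy (finishes hour 15); unit testing (finishes hour 6). The latest of these is hour 15, so post-deploy verification runs hour 15 to 15 + 6 = hour 21.
The earliest everything can be done is hour 21, which is after the deadline of 17, so it is not possible.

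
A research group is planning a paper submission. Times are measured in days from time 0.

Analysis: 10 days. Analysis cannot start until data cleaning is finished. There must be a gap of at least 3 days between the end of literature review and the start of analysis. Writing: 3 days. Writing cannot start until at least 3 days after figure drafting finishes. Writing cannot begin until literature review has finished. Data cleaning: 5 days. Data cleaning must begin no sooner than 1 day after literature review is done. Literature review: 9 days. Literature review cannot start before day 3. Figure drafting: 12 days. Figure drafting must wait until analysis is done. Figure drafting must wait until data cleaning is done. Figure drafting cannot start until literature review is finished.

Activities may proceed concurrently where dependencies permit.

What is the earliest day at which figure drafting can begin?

Literature review waits on its own release at day 3, so it starts at day 3 and finishes at 3 + 9 = day 12.
Data cleaning waits on literature review (finishes day 12, plus 1-day gap → day 13), so it starts at day 13 and finishes at 13 + 5 = day 18.
Analysis cannot start until data cleaning (finishes day 18); literature review (finishes day 12, plus 3-day gap → day 15). The controlling bound is day 18, so analysis finishes at 18 + 10 = day 28.
Figure drafting waits on analysis (finishes day 28); data cleaning (finishes day 18); literature review (finishes day 12). The latest of these is day 28, which is the earliest figure drafting can start.

28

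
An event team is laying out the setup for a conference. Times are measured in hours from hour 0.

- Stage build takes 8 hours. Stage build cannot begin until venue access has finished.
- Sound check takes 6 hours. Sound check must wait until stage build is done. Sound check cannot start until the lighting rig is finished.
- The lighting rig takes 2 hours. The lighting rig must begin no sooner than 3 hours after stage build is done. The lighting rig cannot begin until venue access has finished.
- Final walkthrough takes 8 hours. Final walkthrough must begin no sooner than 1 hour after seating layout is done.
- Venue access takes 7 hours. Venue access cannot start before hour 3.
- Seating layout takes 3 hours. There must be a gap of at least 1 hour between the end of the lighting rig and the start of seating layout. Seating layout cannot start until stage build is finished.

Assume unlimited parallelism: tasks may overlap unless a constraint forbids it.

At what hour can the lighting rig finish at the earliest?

23

After its own release at hour 3, venue access can start at hour 3 and finishes at hour 10.
After venue access (finishes hour 10), stage build can start at hour 10 and finishes at hour 18.
The lighting rig cannot start until stage build (finishes hour 18, plus 3-hour gap → hour 21); venue access (finishes hour 10). The controlling bound is hour 21, so the lighting rig finishes at 21 + 2 = hour 23.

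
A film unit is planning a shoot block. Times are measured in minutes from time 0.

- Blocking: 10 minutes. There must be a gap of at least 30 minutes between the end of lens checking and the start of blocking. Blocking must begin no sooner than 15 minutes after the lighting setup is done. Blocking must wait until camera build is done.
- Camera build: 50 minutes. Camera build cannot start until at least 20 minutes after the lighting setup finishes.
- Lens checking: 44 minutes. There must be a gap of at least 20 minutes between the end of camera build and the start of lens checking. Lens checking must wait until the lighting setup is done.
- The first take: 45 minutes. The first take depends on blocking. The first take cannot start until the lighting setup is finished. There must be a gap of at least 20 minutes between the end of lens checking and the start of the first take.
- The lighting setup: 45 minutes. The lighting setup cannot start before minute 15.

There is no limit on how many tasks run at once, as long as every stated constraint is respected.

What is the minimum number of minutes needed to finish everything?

After its own release at minute 15, the lighting setup can start at minute 15 and finishes at minute 60.
After the lighting setup (finishes minute 60, plus 20-minute gap → minute 80), camera build can start at minute 80 and finishes at minute 130.
For lens checking: camera build (finishes minute 130, plus 20-minute gap → minute 150); the lighting setup (finishes minute 60). Taking the maximum gives a start of minute 150, and it finishes at 150 + 44 = minute 194.
Blocking needs all of lens checking (finishes minute 194, plus 30-minute gap → minute 224); the lighting setup (finishes minute 60, plus 15-minute gap → minute 75); camera build (finishes minute 130). That puts its earliest start at minute 224; it finishes at 224 + 10 = minute 234.
The first take cannot start until blocking (finishes minute 234); the lighting setup (finishes minute 60); lens checking (finishes minute 194, plus 20-minute gap → minute 214). The controlling bound is minute 234, so the first take finishes at 234 + 45 = minute 279.
All tasks are finished once the last one completes. Finish times: The lighting setup at 60, Camera build at 130, Lens checking at 194, Blocking at 234, The first take at 279. The latest is minute 279.

279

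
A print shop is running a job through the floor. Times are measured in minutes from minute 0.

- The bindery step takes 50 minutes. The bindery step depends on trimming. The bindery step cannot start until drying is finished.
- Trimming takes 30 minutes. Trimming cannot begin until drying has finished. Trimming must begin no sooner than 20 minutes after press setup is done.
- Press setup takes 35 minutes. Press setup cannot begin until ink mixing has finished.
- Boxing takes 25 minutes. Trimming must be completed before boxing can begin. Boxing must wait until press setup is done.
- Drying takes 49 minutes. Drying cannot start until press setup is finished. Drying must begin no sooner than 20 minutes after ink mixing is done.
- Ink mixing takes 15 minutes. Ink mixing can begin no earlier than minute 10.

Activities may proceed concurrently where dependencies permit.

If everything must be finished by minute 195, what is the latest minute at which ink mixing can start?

16

The bindery step must finish by minute 195; it takes 50 minutes, so it must start by 195 − 50 = minute 145.
Nothing follows boxing; the deadline of minute 195 is its only limit. It must start by 195 − 25 = minute 170.
Trimming feeds the bindery step (must start by minute 145); boxing (must start by minute 170). Taking the minimum, trimming must finish by minute 145 and start by 145 − 30 = minute 115.
Drying feeds trimming (must start by minute 115); the bindery step (must start by minute 145). Taking the minimum, drying must finish by minute 115 and start by 115 − 49 = minute 66.
Press setup feeds drying (must start by minute 66); trimming (must start by minute 115, minus 20-minute gap → minute 95); boxing (must start by minute 170). Taking the minimum, press setup must finish by minute 66 and start by 66 − 35 = minute 31.
For ink mixing: press setup (must start by minute 31); drying (must start by minute 66, minus 20-minute gap → minute 46). The most restrictive is minute 31; with a 15-minute duration, ink mixing must start by minute 16.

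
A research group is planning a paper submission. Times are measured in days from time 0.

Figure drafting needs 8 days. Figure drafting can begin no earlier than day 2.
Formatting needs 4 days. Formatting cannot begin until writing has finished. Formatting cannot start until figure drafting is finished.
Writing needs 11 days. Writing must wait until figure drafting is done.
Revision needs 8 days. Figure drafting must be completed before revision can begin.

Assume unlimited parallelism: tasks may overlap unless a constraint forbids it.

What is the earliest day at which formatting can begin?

21

Figure drafting waits on its own release at day 2, so it starts at day 2 and finishes at 2 + 8 = day 10.
After figure drafting (finishes day 10), writing can start at day 10 and finishes at day 21.
Formatting waits on writing (finishes day 21); figure drafting (finishes day 10). The latest of these is day 21, which is the earliest formatting can start.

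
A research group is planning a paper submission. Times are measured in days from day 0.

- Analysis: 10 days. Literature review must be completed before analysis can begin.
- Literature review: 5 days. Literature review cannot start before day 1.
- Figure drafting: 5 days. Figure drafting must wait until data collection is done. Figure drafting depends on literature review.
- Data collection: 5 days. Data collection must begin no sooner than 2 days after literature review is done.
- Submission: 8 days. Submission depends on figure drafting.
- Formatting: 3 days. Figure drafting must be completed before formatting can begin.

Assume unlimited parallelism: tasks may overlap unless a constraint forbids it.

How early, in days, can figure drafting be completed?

Literature review cannot begin until its own release at day 1. It runs from day 1 to 1 + 5 = day 6.
After literature review (finishes day 6, plus 2-day gap → day 8), data collection can start at day 8 and finishes at day 13.
Figure drafting cannot start until data collection (finishes day 13); literature review (finishes day 6). The controlling bound is day 13, so figure drafting finishes at 13 + 5 = day 18.

18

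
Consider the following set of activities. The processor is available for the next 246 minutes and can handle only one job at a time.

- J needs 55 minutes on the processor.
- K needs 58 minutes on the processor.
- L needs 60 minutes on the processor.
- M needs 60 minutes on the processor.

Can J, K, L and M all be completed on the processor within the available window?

Running back to back, the jobs need 55 + 58 + 60 + 60 = 233 minutes on the processor.
Since 233 ≤ 246, they fit within the window.

Yes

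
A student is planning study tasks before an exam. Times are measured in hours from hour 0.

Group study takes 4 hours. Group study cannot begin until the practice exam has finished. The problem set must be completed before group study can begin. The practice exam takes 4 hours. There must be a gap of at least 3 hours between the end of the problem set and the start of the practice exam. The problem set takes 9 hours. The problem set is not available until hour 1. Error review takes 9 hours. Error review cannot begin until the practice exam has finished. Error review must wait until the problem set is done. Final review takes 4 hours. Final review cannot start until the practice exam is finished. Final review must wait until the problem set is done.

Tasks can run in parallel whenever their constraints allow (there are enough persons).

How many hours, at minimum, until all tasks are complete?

The problem set waits on its own release at hour 1, so it starts at hour 1 and finishes at 1 + 9 = hour 10.
After the problem set (finishes hour 10, plus 3-hour gap → hour 13), the practice exam can start at hour 13 and finishes at hour 17.
For final review: the practice exam (finishes hour 17); the problem set (finishes hour 10). Taking the maximum gives a start of hour 17, and it finishes at 17 + 4 = hour 21.
Group study needs all of the practice exam (finishes hour 17); the problem set (finishes hour 10). That puts its earliest start at hour 17; it finishes at 17 + 4 = hour 21.
Error review has to wait for the practice exam (finishes hour 17); the problem set (finishes hour 10). The latest of these is hour 17, so error review runs hour 17 to 17 + 9 = hour 26.
All tasks are finished once the last one completes. Finish times: The problem set at 10, The practice exam at 17, Error review at 26, Group study at 21, Final review at 21. The latest is hour 26.

26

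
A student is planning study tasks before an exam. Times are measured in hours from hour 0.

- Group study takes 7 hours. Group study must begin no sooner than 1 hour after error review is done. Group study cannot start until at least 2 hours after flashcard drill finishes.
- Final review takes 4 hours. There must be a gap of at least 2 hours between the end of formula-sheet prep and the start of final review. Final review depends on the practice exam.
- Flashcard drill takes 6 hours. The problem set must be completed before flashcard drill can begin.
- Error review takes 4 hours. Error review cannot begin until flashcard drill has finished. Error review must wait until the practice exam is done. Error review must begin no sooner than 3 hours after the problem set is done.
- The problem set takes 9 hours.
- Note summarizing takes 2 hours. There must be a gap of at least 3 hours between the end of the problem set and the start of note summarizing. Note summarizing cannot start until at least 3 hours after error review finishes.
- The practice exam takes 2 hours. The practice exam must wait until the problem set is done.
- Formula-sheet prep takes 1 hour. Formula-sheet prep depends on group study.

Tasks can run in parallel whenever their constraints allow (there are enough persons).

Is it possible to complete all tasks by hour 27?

No

The problem set can start immediately at hour 0; it finishes at hour 9.
After the problem set (finishes hour 9), the practice exam can start at hour 9 and finishes at hour 11.
Flashcard drill waits on the problem set (finishes hour 9), so it starts at hour 9 and finishes at 9 + 6 = hour 15.
Error review cannot start until flashcard drill (finishes hour 15); the practice exam (finishes hour 11); the problem set (finishes hour 9, plus 3-hour gap → hour 12). The controlling bound is hour 15, so error review finishes at 15 + 4 = hour 19.
Note summarizing needs all of the problem set (finishes hour 9, plus 3-hour gap → hour 12); error review (finishes hour 19, plus 3-hour gap → hour 22). That puts its earliest start at hour 22; it finishes at 22 + 2 = hour 24.
Group study cannot start until error review (finishes hour 19, plus 1-hour gap → hour 20); flashcard drill (finishes hour 15, plus 2-hour gap → hour 17). The controlling bound is hour 20, so group study finishes at 20 + 7 = hour 27.
After group study (finishes hour 27), formula-sheet prep can start at hour 27 and finishes at hour 28.
For final review: formula-sheet prep (finishes hour 28, plus 2-hour gap → hour 30); the practice exam (finishes hour 11). Taking the maximum gives a start of hour 30, and it finishes at 30 + 4 = hour 34.
The earliest everything can be done is hour 34, which is after the deadline of 27, so it is not possible.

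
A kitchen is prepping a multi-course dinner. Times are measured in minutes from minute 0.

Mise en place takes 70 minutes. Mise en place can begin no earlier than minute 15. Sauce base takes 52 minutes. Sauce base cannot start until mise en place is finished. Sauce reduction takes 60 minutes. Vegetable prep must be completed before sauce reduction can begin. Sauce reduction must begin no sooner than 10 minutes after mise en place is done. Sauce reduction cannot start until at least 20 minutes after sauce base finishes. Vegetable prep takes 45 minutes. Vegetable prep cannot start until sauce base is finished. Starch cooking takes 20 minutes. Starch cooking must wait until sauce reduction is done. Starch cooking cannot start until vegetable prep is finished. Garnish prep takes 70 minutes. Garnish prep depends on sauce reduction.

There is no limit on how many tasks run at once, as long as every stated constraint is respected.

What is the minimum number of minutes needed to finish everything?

312

Mise en place waits on its own release at minute 15, so it starts at minute 15 and finishes at 15 + 70 = minute 85.
Sauce base waits on mise en place (finishes minute 85), so it starts at minute 85 and finishes at 85 + 52 = minute 137.
After sauce base (finishes minute 137), vegetable prep can start at minute 137 and finishes at minute 182.
Sauce reduction needs all of vegetable prep (finishes minute 182); mise en place (finishes minute 85, plus 10-minute gap → minute 95); sauce base (finishes minute 137, plus 20-minute gap → minute 157). That puts its earliest start at minute 182; it finishes at 182 + 60 = minute 242.
Garnish prep waits on sauce reduction (finishes minute 242), so it starts at minute 242 and finishes at 242 + 70 = minute 312.
Starch cooking has to wait for sauce reduction (finishes minute 242); vegetable prep (finishes minute 182). The latest of these is minute 242, so starch cooking runs minute 242 to 242 + 20 = minute 262.
All tasks are finished once the last one completes. Finish times: Mise en place at 85, Sauce base at 137, Vegetable prep at 182, Sauce reduction at 242, Starch cooking at 262, Garnish prep at 312. The latest is minute 312.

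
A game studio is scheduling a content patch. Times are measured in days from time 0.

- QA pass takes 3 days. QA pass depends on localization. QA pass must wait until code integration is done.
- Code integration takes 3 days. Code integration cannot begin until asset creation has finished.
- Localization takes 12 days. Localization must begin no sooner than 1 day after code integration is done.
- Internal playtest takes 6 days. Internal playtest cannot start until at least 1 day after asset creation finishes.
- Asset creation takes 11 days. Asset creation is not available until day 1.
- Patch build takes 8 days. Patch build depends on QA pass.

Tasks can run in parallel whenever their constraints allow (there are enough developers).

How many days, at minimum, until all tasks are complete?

39

Asset creation cannot begin until its own release at day 1. It runs from day 1 to 1 + 11 = day 12.
After asset creation (finishes day 12, plus 1-day gap → day 13), internal playtest can start at day 13 and finishes at day 19.
After asset creation (finishes day 12), code integration can start at day 12 and finishes at day 15.
Localization cannot begin until code integration (finishes day 15, plus 1-day gap → day 16). It runs from day 16 to 16 + 12 = day 28.
QA pass cannot start until localization (finishes day 28); code integration (finishes day 15). The controlling bound is day 28, so QA pass finishes at 28 + 3 = day 31.
Patch build cannot begin until QA pass (finishes day 31). It runs from day 31 to 31 + 8 = day 39.
All tasks are finished once the last one completes. Finish times: Asset creation at 12, Code integration at 15, Internal playtest at 19, Localization at 28, QA pass at 31, Patch build at 39. The latest is day 39.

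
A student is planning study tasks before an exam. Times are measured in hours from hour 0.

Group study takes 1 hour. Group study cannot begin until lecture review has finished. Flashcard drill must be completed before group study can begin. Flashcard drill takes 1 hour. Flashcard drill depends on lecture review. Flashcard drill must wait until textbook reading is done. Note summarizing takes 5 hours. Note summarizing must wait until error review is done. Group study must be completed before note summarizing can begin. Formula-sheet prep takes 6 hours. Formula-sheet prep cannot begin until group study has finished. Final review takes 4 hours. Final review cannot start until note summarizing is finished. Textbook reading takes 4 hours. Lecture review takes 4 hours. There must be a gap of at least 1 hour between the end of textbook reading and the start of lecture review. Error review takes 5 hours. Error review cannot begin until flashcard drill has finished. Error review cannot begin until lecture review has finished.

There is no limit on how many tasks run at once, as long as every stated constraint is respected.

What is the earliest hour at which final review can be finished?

Textbook reading can start immediately at hour 0; it finishes at hour 4.
Lecture review cannot begin until textbook reading (finishes hour 4, plus 1-hour gap → hour 5). It runs from hour 5 to 5 + 4 = hour 9.
For flashcard drill: lecture review (finishes hour 9); textbook reading (finishes hour 4). Taking the maximum gives a start of hour 9, and it finishes at 9 + 1 = hour 10.
For group study: lecture review (finishes hour 9); flashcard drill (finishes hour 10). Taking the maximum gives a start of hour 10, and it finishes at 10 + 1 = hour 11.
Error review has to wait for flashcard drill (finishes hour 10); lecture review (finishes hour 9). The latest of these is hour 10, so error review runs hour 10 to 10 + 5 = hour 15.
Note summarizing has to wait for error review (finishes hour 15); group study (finishes hour 11). The latest of these is hour 15, so note summarizing runs hour 15 to 15 + 5 = hour 20.
After note summarizing (finishes hour 20), final review can start at hour 20 and finishes at hour 24.

24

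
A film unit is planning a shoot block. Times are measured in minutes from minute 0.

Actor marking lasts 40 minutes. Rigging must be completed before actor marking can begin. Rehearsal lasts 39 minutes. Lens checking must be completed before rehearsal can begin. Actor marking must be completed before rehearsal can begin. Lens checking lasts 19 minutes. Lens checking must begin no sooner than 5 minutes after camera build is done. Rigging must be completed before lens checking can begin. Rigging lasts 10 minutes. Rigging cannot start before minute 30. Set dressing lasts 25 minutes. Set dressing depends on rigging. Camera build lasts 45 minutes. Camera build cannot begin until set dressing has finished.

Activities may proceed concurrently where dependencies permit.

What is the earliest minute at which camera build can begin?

65

Rigging cannot begin until its own release at minute 30. It runs from minute 30 to 30 + 10 = minute 40.
After rigging (finishes minute 40), set dressing can start at minute 40 and finishes at minute 65.
Camera build waits on set dressing (finishes minute 65), so the earliest it can start is minute 65.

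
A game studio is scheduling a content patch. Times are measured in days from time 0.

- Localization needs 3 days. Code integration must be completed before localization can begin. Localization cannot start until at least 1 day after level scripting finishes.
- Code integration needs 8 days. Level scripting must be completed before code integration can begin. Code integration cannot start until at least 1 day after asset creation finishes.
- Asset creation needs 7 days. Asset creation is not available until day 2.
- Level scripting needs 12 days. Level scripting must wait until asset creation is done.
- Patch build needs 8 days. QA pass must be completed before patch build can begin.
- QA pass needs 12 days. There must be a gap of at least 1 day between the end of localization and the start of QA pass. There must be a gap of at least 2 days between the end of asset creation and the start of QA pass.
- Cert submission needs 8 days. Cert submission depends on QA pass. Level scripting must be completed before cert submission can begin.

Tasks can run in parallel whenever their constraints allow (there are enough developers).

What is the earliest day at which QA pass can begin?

After its own release at day 2, asset creation can start at day 2 and finishes at day 9.
Level scripting waits on asset creation (finishes day 9), so it starts at day 9 and finishes at 9 + 12 = day 21.
Code integration cannot start until level scripting (finishes day 21); asset creation (finishes day 9, plus 1-day gap → day 10). The controlling bound is day 21, so code integration finishes at 21 + 8 = day 29.
Localization cannot start until code integration (finishes day 29); level scripting (finishes day 21, plus 1-day gap → day 22). The controlling bound is day 29, so localization finishes at 29 + 3 = day 32.
QA pass waits on localization (finishes day 32, plus 1-day gap → day 33); asset creation (finishes day 9, plus 2-day gap → day 11). The latest of these is day 33, which is the earliest QA pass can start.

33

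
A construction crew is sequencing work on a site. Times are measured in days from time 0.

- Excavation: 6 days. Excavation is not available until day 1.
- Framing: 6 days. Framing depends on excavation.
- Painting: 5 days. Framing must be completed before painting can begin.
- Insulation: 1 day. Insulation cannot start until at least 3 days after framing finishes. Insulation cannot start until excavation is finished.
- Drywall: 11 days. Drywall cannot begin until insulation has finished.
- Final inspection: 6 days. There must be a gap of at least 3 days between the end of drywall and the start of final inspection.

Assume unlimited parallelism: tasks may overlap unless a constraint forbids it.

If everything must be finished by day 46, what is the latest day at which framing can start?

16

Final inspection must finish by day 46; it takes 6 days, so it must start by 46 − 6 = day 40.
Drywall must finish before final inspection (must start by day 40, minus 3-day gap → day 37). With an 11-day duration, drywall must start by 37 − 11 = day 26.
Insulation feeds into drywall (must start by day 26); so insulation must finish by day 26 and therefore start by day 25.
Painting must finish by day 46; it takes 5 days, so it must start by 46 − 5 = day 41.
For framing: insulation (must start by day 25, minus 3-day gap → day 22); painting (must start by day 41). The most restrictive is day 22; with a 6-day duration, framing must start by day 16.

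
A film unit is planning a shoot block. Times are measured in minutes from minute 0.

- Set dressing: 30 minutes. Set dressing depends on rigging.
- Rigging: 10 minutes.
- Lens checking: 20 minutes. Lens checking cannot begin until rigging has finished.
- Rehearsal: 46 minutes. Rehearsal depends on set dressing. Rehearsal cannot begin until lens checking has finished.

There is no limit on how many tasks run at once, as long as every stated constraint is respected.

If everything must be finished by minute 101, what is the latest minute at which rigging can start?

15

Nothing follows rehearsal; the deadline of minute 101 is its only limit. It must start by 101 − 46 = minute 55.
Set dressing must finish before rehearsal (must start by minute 55). With a 30-minute duration, set dressing must start by 55 − 30 = minute 25.
Lens checking must finish before rehearsal (must start by minute 55). With a 20-minute duration, lens checking must start by 55 − 20 = minute 35.
Rigging feeds set dressing (must start by minute 25); lens checking (must start by minute 35). Taking the minimum, rigging must finish by minute 25 and start by 25 − 10 = minute 15.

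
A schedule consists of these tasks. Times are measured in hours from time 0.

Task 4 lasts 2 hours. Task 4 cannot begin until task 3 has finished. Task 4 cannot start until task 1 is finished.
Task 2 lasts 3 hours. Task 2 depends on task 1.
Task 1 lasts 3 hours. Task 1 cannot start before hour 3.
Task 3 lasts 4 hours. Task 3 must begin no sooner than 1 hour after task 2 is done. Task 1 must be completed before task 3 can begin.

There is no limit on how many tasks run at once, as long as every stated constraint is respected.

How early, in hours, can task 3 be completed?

14

Task 1 cannot begin until its own release at hour 3. It runs from hour 3 to 3 + 3 = hour 6.
Task 2 cannot begin until task 1 (finishes hour 6). It runs from hour 6 to 6 + 3 = hour 9.
Task 3 cannot start until task 2 (finishes hour 9, plus 1-hour gap → hour 10); task 1 (finishes hour 6). The controlling bound is hour 10, so task 3 finishes at 10 + 4 = hour 14.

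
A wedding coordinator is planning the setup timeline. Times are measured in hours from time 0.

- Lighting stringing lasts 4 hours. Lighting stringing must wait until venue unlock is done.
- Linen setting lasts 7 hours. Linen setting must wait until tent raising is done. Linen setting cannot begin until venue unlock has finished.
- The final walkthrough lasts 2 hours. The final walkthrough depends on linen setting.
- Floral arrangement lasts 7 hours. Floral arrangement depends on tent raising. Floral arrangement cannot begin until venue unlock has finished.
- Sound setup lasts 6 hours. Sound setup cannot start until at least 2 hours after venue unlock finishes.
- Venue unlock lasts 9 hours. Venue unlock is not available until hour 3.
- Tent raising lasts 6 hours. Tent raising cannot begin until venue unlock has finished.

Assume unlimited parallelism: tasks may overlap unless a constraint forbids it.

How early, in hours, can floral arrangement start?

18

After its own release at hour 3, venue unlock can start at hour 3 and finishes at hour 12.
Tent raising cannot begin until venue unlock (finishes hour 12). It runs from hour 12 to 12 + 6 = hour 18.
Floral arrangement waits on tent raising (finishes hour 18); venue unlock (finishes hour 12). The latest of these is hour 18, which is the earliest floral arrangement can start.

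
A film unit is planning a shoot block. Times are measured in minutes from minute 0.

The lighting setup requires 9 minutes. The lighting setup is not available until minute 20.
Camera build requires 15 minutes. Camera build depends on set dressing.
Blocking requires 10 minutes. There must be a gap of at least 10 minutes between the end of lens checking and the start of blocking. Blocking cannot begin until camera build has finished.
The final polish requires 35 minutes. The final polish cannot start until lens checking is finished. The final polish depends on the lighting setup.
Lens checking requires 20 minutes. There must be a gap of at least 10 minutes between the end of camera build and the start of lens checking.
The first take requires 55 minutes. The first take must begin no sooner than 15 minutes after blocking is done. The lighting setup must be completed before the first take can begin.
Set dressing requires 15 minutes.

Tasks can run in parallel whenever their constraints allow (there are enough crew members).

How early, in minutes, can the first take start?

The lighting setup waits on its own release at minute 20, so it starts at minute 20 and finishes at 20 + 9 = minute 29.
Set dressing has no prerequisites, so it starts at minute 0 and finishes at minute 15.
After set dressing (finishes minute 15), camera build can start at minute 15 and finishes at minute 30.
After camera build (finishes minute 30, plus 10-minute gap → minute 40), lens checking can start at minute 40 and finishes at minute 60.
Blocking needs all of lens checking (finishes minute 60, plus 10-minute gap → minute 70); camera build (finishes minute 30). That puts its earliest start at minute 70; it finishes at 70 + 10 = minute 80.
The first take waits on blocking (finishes minute 80, plus 15-minute gap → minute 95); the lighting setup (finishes minute 29). The latest of these is minute 95, which is the earliest the first take can start.

95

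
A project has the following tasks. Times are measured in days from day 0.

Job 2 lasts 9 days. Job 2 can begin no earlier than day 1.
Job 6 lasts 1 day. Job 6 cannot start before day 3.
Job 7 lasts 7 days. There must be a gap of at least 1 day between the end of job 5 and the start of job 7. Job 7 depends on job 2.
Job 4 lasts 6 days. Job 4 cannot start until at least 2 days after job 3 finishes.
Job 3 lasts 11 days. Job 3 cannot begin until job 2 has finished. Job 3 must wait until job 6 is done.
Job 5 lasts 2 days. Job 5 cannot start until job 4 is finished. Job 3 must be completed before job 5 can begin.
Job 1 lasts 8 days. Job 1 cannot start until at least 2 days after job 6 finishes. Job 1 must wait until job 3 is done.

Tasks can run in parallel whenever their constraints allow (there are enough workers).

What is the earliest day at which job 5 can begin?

After its own release at day 3, job 6 can start at day 3 and finishes at day 4.
Job 2 cannot begin until its own release at day 1. It runs from day 1 to 1 + 9 = day 10.
Job 3 needs all of job 2 (finishes day 10); job 6 (finishes day 4). That puts its earliest start at day 10; it finishes at 10 + 11 = day 21.
Job 4 cannot begin until job 3 (finishes day 21, plus 2-day gap → day 23). It runs from day 23 to 23 + 6 = day 29.
Job 5 waits on job 4 (finishes day 29); job 3 (finishes day 21). The latest of these is day 29, which is the earliest job 5 can start.

29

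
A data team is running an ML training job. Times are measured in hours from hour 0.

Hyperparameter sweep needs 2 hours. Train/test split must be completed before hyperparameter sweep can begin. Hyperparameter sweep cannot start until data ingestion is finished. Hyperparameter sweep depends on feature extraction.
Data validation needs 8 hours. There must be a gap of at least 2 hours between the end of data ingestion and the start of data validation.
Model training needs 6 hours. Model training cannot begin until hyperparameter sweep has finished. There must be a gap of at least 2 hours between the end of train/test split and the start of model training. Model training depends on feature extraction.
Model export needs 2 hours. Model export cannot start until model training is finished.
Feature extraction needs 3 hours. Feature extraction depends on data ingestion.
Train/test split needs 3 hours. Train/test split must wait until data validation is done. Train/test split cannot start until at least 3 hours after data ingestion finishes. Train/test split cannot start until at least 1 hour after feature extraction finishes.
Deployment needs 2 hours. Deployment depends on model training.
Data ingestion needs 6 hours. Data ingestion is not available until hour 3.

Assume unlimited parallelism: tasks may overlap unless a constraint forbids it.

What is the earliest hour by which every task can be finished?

32

Data ingestion waits on its own release at hour 3, so it starts at hour 3 and finishes at 3 + 6 = hour 9.
After data ingestion (finishes hour 9), feature extraction can start at hour 9 and finishes at hour 12.
Data validation cannot begin until data ingestion (finishes hour 9, plus 2-hour gap → hour 11). It runs from hour 11 to 11 + 8 = hour 19.
Train/test split cannot start until data validation (finishes hour 19); data ingestion (finishes hour 9, plus 3-hour gap → hour 12); feature extraction (finishes hour 12, plus 1-hour gap → hour 13). The controlling bound is hour 19, so train/test split finishes at 19 + 3 = hour 22.
For hyperparameter sweep: train/test split (finishes hour 22); data ingestion (finishes hour 9); feature extraction (finishes hour 12). Taking the maximum gives a start of hour 22, and it finishes at 22 + 2 = hour 24.
For model training: hyperparameter sweep (finishes hour 24); train/test split (finishes hour 22, plus 2-hour gap → hour 24); feature extraction (finishes hour 12). Taking the maximum gives a start of hour 24, and it finishes at 24 + 6 = hour 30.
Deployment cannot begin until model training (finishes hour 30). It runs from hour 30 to 30 + 2 = hour 32.
After model training (finishes hour 30), model export can start at hour 30 and finishes at hour 32.
All tasks are finished once the last one completes. Finish times: Data ingestion at 9, Data validation at 19, Feature extraction at 12, Train/test split at 22, Hyperparameter sweep at 24, Model training at 30, Model export at 32, Deployment at 32. The latest is hour 32.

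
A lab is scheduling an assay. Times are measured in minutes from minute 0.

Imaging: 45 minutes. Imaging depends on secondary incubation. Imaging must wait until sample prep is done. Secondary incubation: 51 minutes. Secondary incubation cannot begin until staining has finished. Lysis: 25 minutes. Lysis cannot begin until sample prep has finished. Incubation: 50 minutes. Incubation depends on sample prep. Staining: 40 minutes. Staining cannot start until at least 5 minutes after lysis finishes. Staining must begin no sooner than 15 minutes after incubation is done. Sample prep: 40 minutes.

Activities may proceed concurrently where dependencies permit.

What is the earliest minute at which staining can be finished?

Sample prep has no prerequisites, so it starts at minute 0 and finishes at minute 40.
Incubation cannot begin until sample prep (finishes minute 40). It runs from minute 40 to 40 + 50 = minute 90.
Lysis waits on sample prep (finishes minute 40), so it starts at minute 40 and finishes at 40 + 25 = minute 65.
For staining: lysis (finishes minute 65, plus 5-minute gap → minute 70); incubation (finishes minute 90, plus 15-minute gap → minute 105). Taking the maximum gives a start of minute 105, and it finishes at 105 + 40 = minute 145.

145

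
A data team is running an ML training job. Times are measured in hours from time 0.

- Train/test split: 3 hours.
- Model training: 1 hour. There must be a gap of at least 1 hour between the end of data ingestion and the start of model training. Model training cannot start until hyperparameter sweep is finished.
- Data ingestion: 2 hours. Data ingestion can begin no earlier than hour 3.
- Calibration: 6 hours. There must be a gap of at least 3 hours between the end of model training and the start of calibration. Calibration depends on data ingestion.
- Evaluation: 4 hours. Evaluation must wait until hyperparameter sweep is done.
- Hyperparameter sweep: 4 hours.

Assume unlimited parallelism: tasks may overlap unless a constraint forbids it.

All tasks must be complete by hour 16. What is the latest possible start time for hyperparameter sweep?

To finish by hour 16, calibration (duration 6) must start no later than hour 10.
Since calibration (must start by hour 10, minus 3-hour gap → hour 7) depends on it, model training must finish by hour 7. Backing off its 1-hour duration gives a latest start of hour 6.
Evaluation must finish by hour 16; it takes 4 hours, so it must start by 16 − 4 = hour 12.
Hyperparameter sweep must finish in time for model training (must start by hour 6); evaluation (must start by hour 12). The tightest is hour 6, so hyperparameter sweep must start by 6 − 4 = hour 2.

2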